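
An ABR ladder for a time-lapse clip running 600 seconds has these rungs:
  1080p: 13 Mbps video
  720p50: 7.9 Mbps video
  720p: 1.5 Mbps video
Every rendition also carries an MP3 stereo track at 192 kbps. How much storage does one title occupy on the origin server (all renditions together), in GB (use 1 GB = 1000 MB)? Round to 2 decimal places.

Audio: 192 kbps = 0.192 Mbps.
Sum of rendition bitrates: (13+0.192) + (7.9+0.192) + (1.5+0.192) = 22.976 Mbps.
× 600 s = 13,786 Mb = 1,723 MB = 1.723 GB.

1.72 GB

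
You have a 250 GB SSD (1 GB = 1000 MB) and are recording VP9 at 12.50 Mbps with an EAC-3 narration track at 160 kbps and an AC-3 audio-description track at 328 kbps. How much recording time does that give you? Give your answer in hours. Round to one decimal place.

42.8 hours

Audio total: 160 + 328 = 488 kbps = 0.488 Mbps.
Total bitrate: 12.50 + 0.488 = 12.988 Mbps.
Capacity: 250 GB = 2,000,000 Mb.
Recording time: 2,000,000 / 12.988 = 153,988 s ≈ 42.8 hours.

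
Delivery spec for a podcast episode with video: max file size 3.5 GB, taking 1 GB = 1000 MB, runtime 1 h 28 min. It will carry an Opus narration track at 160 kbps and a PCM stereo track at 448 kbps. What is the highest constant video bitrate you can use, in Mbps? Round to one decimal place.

4.7 Mbps

Budget: 3.5 GB = 28000.0 Mb.
1 h 28 min = 88 min = 5280 s
Total bitrate budget: 28000.0 Mb / 5280 s = 5.303 Mbps.
Audio total: 160 + 448 = 608 kbps = 0.608 Mbps.
Video: 5.303 − 0.608 = 4.695 Mbps.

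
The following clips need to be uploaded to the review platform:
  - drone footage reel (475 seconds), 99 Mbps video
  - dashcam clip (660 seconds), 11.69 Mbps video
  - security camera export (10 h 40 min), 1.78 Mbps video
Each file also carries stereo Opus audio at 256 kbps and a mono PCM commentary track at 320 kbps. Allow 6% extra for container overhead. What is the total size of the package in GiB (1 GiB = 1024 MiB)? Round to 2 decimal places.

18.00 GiB

Audio total: 256 + 320 = 576 kbps = 0.576 Mbps.
drone footage reel: 99.576 Mbps × 475 s × 1.06 = 50136.5 Mb
dashcam clip: 12.266 Mbps × 660 s × 1.06 = 8581.3 Mb
security camera export: 2.356 Mbps × 38400 s × 1.06 = 95898.6 Mb
Total: 154616.4 Mb = 19327.1 MB.
= 18.00 GiB.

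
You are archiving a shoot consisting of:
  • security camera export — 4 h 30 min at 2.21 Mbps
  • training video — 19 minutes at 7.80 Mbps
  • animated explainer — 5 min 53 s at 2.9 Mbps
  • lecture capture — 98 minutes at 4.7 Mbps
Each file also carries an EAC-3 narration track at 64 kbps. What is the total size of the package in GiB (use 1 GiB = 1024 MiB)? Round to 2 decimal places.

8.72 GiB

Audio: 64 kbps = 0.064 Mbps.
security camera export: 2.274 Mbps × 16200 s = 36838.8 Mb
training video: 7.864 Mbps × 1140 s = 8965.0 Mb
animated explainer: 2.964 Mbps × 353 s = 1046.3 Mb
lecture capture: 4.764 Mbps × 5880 s = 28012.3 Mb
Total: 74862.4 Mb = 9357.8 MB.
= 8.715 GiB.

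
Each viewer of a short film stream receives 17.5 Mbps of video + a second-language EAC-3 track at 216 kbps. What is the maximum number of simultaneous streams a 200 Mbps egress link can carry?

Audio: 216 kbps = 0.216 Mbps.
Per-viewer media rate: 17.716 Mbps.
200 Mbps = 200.0 Mbps; 200.0 / 17.716 = 11.29 → 11 viewers.

11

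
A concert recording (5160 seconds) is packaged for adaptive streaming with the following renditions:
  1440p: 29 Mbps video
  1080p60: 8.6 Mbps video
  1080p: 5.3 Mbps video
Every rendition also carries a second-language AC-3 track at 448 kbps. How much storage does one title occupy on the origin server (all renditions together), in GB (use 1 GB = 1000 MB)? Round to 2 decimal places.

Audio: 448 kbps = 0.448 Mbps.
Sum of rendition bitrates: (29+0.448) + (8.6+0.448) + (5.3+0.448) = 44.244 Mbps.
× 5160 s = 228,299 Mb = 28,537 MB = 28.54 GB.

28.54 GB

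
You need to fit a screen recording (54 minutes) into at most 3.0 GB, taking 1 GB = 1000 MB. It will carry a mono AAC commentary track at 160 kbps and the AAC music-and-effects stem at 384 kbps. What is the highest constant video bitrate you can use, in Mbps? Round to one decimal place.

6.9 Mbps

Budget: 3.0 GB = 24000.0 Mb.
54 min = 3240 s
Total bitrate budget: 24000.0 Mb / 3240 s = 7.407 Mbps.
Audio total: 160 + 384 = 544 kbps = 0.544 Mbps.
Video: 7.407 − 0.544 = 6.863 Mbps.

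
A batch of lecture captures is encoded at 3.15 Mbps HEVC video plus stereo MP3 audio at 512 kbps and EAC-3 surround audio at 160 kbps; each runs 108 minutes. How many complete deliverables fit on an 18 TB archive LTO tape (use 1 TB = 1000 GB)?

5814

108 min = 6480 s
Audio total: 512 + 160 = 672 kbps = 0.672 Mbps.
Total bitrate: 3.822 Mbps.
Per item: 3.822 Mbps × 6480 s = 24,767 Mb = 3,096 MB.
Capacity: 18 TB = 144,000,000 Mb; 5814.29 items → 5814 complete.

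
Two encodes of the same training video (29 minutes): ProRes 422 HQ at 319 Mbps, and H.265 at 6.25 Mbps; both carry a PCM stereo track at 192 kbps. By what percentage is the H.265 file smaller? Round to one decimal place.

29 min = 1740 s
Audio: 192 kbps = 0.192 Mbps.
ProRes 422 HQ: 319.192 Mbps × 1740 s = 555394.1 Mb = 64.656 GiB.
H.265: 6.442 Mbps × 1740 s = 11209.1 Mb = 1.305 GiB.
Reduction: (1 − 1.305/64.656) × 100 = 97.98%.

98.0%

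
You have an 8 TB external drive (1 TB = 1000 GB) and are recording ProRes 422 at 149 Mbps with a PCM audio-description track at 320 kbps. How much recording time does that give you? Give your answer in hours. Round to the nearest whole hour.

119 hours

Audio: 320 kbps = 0.320 Mbps.
Total bitrate: 149 + 0.320 = 149.320 Mbps.
Capacity: 8 TB = 64,000,000 Mb.
Recording time: 64,000,000 / 149.320 = 428,610 s ≈ 119 hours.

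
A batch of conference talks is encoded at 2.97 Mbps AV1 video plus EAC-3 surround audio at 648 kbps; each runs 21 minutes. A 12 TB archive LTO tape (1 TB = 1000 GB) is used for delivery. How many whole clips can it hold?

21 min = 1260 s
Audio: 648 kbps = 0.648 Mbps.
Total bitrate: 3.618 Mbps.
Per item: 3.618 Mbps × 1260 s = 4,559 Mb = 569.8 MB.
Capacity: 12 TB = 96,000,000 Mb; 21058.73 items → 21058 complete.

21058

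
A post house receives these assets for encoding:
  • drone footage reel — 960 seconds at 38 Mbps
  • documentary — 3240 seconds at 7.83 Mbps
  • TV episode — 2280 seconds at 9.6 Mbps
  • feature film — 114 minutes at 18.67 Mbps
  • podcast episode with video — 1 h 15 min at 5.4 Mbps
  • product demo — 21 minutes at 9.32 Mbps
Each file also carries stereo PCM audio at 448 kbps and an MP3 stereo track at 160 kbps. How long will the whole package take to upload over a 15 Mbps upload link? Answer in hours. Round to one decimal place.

Audio total: 448 + 160 = 608 kbps = 0.608 Mbps.
drone footage reel: 38.608 Mbps × 960 s = 37063.7 Mb
documentary: 8.438 Mbps × 3240 s = 27339.1 Mb
TV episode: 10.208 Mbps × 2280 s = 23274.2 Mb
feature film: 19.278 Mbps × 6840 s = 131861.5 Mb
podcast episode with video: 6.008 Mbps × 4500 s = 27036.0 Mb
product demo: 9.928 Mbps × 1260 s = 12509.3 Mb
Total: 259083.8 Mb = 32385.5 MB.
At 15 Mbps: 259083.8 / 15 = 17272 s ≈ 4.8 hours.

4.8 hours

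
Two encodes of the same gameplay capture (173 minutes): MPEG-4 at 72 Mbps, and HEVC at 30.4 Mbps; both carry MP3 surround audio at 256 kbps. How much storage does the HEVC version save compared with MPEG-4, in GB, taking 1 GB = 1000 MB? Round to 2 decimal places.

173 min = 10380 s
Audio: 256 kbps = 0.256 Mbps.
MPEG-4: 72.256 Mbps × 10380 s = 750017.3 Mb = 93.752 GB.
HEVC: 30.656 Mbps × 10380 s = 318209.3 Mb = 39.776 GB.
Saving: 93.752 − 39.776 = 53.976 GB.

53.98 GB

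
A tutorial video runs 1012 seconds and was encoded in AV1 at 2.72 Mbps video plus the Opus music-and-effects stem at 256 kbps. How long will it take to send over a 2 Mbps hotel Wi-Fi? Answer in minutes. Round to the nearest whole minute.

Audio: 256 kbps = 0.256 Mbps.
Total bitrate: 2.976 Mbps.
File: 2.976 Mbps × 1012 s = 3011.7 Mb.
At 2 Mbps: 3011.7 / 2 = 1505.9 s ≈ 25.1 minutes.

25 minutes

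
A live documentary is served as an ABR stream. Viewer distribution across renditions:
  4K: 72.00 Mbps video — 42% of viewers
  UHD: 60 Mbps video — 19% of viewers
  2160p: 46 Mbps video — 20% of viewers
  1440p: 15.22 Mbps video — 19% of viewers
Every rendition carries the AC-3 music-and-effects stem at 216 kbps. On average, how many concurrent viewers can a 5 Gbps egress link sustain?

92

Audio: 216 kbps = 0.216 Mbps.
Average per-viewer bitrate: 0.42×72.216 + 0.19×60.216 + 0.20×46.216 + 0.19×15.436 = 53.948 Mbps.
5 Gbps = 5,000 Mbps; 5,000 / 53.948 = 92.68 → 92.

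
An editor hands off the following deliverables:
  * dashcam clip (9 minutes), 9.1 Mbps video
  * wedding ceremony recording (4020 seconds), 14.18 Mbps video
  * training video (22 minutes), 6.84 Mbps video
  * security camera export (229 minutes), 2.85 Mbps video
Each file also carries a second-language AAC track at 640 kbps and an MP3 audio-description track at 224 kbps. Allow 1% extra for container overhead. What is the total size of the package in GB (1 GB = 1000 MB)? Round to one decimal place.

16.0 GB

Audio total: 640 + 224 = 864 kbps = 0.864 Mbps.
dashcam clip: 9.964 Mbps × 540 s × 1.01 = 5434.4 Mb
wedding ceremony recording: 15.044 Mbps × 4020 s × 1.01 = 61081.6 Mb
training video: 7.704 Mbps × 1320 s × 1.01 = 10271.0 Mb
security camera export: 3.714 Mbps × 13740 s × 1.01 = 51540.7 Mb
Total: 128327.7 Mb = 16041.0 MB.
= 16.04 GB.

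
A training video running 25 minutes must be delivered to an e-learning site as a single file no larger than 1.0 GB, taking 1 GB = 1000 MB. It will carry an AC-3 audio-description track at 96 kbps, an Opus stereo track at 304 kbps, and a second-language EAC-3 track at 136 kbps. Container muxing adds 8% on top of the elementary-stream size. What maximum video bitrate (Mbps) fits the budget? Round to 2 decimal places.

Budget: 1.0 GB = 8000.0 Mb.
Stream payload after overhead: 8000.0 / 1.08 = 7407.4 Mb.
25 min = 1500 s
Total bitrate budget: 7407.4 Mb / 1500 s = 4.938 Mbps.
Audio total: 96 + 304 + 136 = 536 kbps = 0.536 Mbps.
Video: 4.938 − 0.536 = 4.402 Mbps.

4.40 Mbps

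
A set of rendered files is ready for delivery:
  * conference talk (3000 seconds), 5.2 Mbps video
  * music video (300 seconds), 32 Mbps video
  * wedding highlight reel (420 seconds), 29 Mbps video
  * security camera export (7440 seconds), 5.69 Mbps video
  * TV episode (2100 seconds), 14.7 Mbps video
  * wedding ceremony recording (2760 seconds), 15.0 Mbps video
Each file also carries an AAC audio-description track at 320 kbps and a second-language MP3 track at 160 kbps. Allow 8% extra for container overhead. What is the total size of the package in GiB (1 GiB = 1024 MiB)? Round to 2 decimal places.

Audio total: 320 + 160 = 480 kbps = 0.480 Mbps.
conference talk: 5.680 Mbps × 3000 s × 1.08 = 18403.2 Mb
music video: 32.480 Mbps × 300 s × 1.08 = 10523.5 Mb
wedding highlight reel: 29.480 Mbps × 420 s × 1.08 = 13372.1 Mb
security camera export: 6.170 Mbps × 7440 s × 1.08 = 49577.2 Mb
TV episode: 15.180 Mbps × 2100 s × 1.08 = 34428.2 Mb
wedding ceremony recording: 15.480 Mbps × 2760 s × 1.08 = 46142.8 Mb
Total: 172447.1 Mb = 21555.9 MB.
= 20.08 GiB.

20.08 GiB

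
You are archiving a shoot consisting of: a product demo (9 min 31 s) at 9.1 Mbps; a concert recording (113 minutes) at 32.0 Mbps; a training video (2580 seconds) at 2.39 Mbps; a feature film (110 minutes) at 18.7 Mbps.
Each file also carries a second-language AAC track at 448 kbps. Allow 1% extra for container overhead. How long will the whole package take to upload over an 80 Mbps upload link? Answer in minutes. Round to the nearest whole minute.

Audio: 448 kbps = 0.448 Mbps.
product demo: 9.548 Mbps × 571 s × 1.01 = 5506.4 Mb
concert recording: 32.448 Mbps × 6780 s × 1.01 = 222197.4 Mb
training video: 2.838 Mbps × 2580 s × 1.01 = 7395.3 Mb
feature film: 19.148 Mbps × 6600 s × 1.01 = 127640.6 Mb
Total: 362739.7 Mb = 45342.5 MB.
At 80 Mbps: 362739.7 / 80 = 4534 s ≈ 75.6 minutes.

76 minutes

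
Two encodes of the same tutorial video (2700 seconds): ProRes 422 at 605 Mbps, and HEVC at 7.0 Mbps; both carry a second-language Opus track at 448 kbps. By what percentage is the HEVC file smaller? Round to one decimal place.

Audio: 448 kbps = 0.448 Mbps.
ProRes 422: 605.448 Mbps × 2700 s = 1634709.6 Mb = 204.339 GB.
HEVC: 7.448 Mbps × 2700 s = 20109.6 Mb = 2.514 GB.
Reduction: (1 − 2.514/204.339) × 100 = 98.77%.

98.8%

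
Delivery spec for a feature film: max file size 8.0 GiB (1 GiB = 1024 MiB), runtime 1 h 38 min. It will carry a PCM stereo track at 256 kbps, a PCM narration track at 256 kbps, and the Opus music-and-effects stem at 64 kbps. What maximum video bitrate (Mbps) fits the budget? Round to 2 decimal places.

Budget: 8.0 GiB = 68719.5 Mb.
1 h 38 min = 98 min = 5880 s
Total bitrate budget: 68719.5 Mb / 5880 s = 11.687 Mbps.
Audio total: 256 + 256 + 64 = 576 kbps = 0.576 Mbps.
Video: 11.687 − 0.576 = 11.111 Mbps.

11.11 Mbps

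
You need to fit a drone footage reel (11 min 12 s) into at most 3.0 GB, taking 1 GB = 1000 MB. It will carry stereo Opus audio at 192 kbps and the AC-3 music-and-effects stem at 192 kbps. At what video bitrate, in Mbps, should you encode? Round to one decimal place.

Budget: 3.0 GB = 24000.0 Mb.
11 min 12 s = 672 s
Total bitrate budget: 24000.0 Mb / 672 s = 35.714 Mbps.
Audio total: 192 + 192 = 384 kbps = 0.384 Mbps.
Video: 35.714 − 0.384 = 35.330 Mbps.

35.3 Mbps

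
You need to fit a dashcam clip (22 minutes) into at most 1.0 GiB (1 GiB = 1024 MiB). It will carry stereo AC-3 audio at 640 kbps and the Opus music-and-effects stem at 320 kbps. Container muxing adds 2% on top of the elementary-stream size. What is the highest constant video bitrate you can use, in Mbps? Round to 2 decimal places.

5.42 Mbps

Budget: 1.0 GiB = 8589.9 Mb.
Stream payload after overhead: 8589.9 / 1.02 = 8421.5 Mb.
22 min = 1320 s
Total bitrate budget: 8421.5 Mb / 1320 s = 6.380 Mbps.
Audio total: 640 + 320 = 960 kbps = 0.960 Mbps.
Video: 6.380 − 0.960 = 5.420 Mbps.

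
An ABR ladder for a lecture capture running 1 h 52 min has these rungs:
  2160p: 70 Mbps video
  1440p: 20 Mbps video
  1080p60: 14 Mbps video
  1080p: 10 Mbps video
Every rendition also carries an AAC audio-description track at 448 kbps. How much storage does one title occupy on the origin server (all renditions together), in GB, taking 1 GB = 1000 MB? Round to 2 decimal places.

97.27 GB

1 h 52 min = 112 min = 6720 s
Audio: 448 kbps = 0.448 Mbps.
Sum of rendition bitrates: (70+0.448) + (20+0.448) + (14+0.448) + (10+0.448) = 115.792 Mbps.
× 6720 s = 778,122 Mb = 97,265 MB = 97.27 GB.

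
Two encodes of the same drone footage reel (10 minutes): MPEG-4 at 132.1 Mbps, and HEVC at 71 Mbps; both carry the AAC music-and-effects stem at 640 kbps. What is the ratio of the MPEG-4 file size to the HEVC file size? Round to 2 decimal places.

10 min = 600 s
Audio: 640 kbps = 0.640 Mbps.
MPEG-4: 132.740 Mbps × 600 s = 79644.0 Mb = 9.272 GiB.
HEVC: 71.640 Mbps × 600 s = 42984.0 Mb = 5.004 GiB.
Ratio: 9.272 / 5.004 = 1.853.

1.85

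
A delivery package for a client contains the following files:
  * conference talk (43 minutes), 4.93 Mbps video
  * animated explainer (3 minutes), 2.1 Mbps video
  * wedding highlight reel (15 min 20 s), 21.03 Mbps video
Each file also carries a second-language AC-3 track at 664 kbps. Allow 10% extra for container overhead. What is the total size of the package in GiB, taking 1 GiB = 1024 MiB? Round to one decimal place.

4.5 GiB

Audio: 664 kbps = 0.664 Mbps.
conference talk: 5.594 Mbps × 2580 s × 1.10 = 15875.8 Mb
animated explainer: 2.764 Mbps × 180 s × 1.10 = 547.3 Mb
wedding highlight reel: 21.694 Mbps × 920 s × 1.10 = 21954.3 Mb
Total: 38377.4 Mb = 4797.2 MB.
= 4.468 GiB.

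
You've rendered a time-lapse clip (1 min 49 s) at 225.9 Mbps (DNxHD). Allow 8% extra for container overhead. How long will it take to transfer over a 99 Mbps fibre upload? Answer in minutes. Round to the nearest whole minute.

4 minutes

1 min 49 s = 109 s
File: 225.900 Mbps × 109 s = 24623.1 Mb.
With 8% container overhead: ×1.08. → 26592.9 Mb.
At 99 Mbps: 26592.9 / 99 = 268.6 s ≈ 4.48 minutes.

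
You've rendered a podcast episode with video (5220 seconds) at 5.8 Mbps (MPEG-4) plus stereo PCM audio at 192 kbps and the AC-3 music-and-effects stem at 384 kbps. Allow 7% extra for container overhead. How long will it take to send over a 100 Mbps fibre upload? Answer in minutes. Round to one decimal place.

Audio total: 192 + 384 = 576 kbps = 0.576 Mbps.
Total bitrate: 6.376 Mbps.
File: 6.376 Mbps × 5220 s = 33282.7 Mb.
With 7% container overhead: ×1.07. → 35612.5 Mb.
At 100 Mbps: 35612.5 / 100 = 356.1 s ≈ 5.94 minutes.

5.9 minutes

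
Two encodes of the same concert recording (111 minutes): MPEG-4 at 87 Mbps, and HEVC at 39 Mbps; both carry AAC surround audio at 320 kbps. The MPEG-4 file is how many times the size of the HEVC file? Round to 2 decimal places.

2.22

111 min = 6660 s
Audio: 320 kbps = 0.320 Mbps.
MPEG-4: 87.320 Mbps × 6660 s = 581551.2 Mb = 72.694 GB.
HEVC: 39.320 Mbps × 6660 s = 261871.2 Mb = 32.734 GB.
Ratio: 72.694 / 32.734 = 2.221.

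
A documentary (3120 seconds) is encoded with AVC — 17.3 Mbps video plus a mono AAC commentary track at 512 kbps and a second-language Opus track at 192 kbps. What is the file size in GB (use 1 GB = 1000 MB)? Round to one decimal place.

Audio total: 512 + 192 = 704 kbps = 0.704 Mbps.
Total bitrate: 17.3 + 0.704 = 18.004 Mbps.
Stream data: 18.004 Mbps × 3120 s = 56172.5 Mb.
56,172 Mb ÷ 8 = 7,022 MB → 7.022 GB.

7.0 GB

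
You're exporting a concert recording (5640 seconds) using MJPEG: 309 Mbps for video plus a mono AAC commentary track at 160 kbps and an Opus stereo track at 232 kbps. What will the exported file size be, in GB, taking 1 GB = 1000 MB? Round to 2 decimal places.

Audio total: 160 + 232 = 392 kbps = 0.392 Mbps.
Total bitrate: 309 + 0.392 = 309.392 Mbps.
Stream data: 309.392 Mbps × 5640 s = 1744970.9 Mb.
1,744,971 Mb ÷ 8 = 218,121 MB → 218.1 GB.

218.12 GB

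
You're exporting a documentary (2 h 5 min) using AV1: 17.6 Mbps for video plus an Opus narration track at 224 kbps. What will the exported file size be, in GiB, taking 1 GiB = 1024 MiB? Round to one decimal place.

2 h 5 min = 125 min = 7500 s
Audio: 224 kbps = 0.224 Mbps.
Total bitrate: 17.6 + 0.224 = 17.824 Mbps.
Stream data: 17.824 Mbps × 7500 s = 133680.0 Mb.
133,680 Mb = 16,710,000,000 bytes ÷ 1,073,741,824 = 15.56 GiB.

15.6 GiB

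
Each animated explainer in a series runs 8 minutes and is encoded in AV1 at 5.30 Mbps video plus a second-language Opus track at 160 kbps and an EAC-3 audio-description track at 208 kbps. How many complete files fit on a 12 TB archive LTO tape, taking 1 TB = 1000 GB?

8 min = 480 s
Audio total: 160 + 208 = 368 kbps = 0.368 Mbps.
Total bitrate: 5.668 Mbps.
Per item: 5.668 Mbps × 480 s = 2,721 Mb = 340.1 MB.
Capacity: 12 TB = 96,000,000 Mb; 35285.82 items → 35285 complete.

35285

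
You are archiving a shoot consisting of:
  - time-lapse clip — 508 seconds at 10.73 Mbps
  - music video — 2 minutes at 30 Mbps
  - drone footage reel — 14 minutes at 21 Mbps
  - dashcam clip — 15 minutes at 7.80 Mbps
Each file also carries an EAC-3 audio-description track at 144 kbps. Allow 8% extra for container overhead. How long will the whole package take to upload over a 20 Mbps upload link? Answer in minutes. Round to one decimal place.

Audio: 144 kbps = 0.144 Mbps.
time-lapse clip: 10.874 Mbps × 508 s × 1.08 = 5965.9 Mb
music video: 30.144 Mbps × 120 s × 1.08 = 3906.7 Mb
drone footage reel: 21.144 Mbps × 840 s × 1.08 = 19181.8 Mb
dashcam clip: 7.944 Mbps × 900 s × 1.08 = 7721.6 Mb
Total: 36776.0 Mb = 4597.0 MB.
At 20 Mbps: 36776.0 / 20 = 1839 s ≈ 30.6 minutes.

30.6 minutes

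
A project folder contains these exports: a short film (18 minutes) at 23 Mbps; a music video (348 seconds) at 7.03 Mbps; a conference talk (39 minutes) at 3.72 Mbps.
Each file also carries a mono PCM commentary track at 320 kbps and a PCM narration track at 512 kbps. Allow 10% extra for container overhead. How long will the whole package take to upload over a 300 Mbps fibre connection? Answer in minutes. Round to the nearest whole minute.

Audio total: 320 + 512 = 832 kbps = 0.832 Mbps.
short film: 23.832 Mbps × 1080 s × 1.10 = 28312.4 Mb
music video: 7.862 Mbps × 348 s × 1.10 = 3009.6 Mb
conference talk: 4.552 Mbps × 2340 s × 1.10 = 11716.8 Mb
Total: 43038.8 Mb = 5379.9 MB.
At 300 Mbps: 43038.8 / 300 = 143 s ≈ 2.39 minutes.

2 minutes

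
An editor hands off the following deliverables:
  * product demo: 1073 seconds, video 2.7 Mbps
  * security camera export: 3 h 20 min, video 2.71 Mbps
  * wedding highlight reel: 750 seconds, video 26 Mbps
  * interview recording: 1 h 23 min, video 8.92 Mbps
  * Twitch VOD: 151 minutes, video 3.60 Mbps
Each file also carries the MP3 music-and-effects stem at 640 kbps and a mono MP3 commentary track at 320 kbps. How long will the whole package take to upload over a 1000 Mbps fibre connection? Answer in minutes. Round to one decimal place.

Audio total: 640 + 320 = 960 kbps = 0.960 Mbps.
product demo: 3.660 Mbps × 1073 s = 3927.2 Mb
security camera export: 3.670 Mbps × 12000 s = 44040.0 Mb
wedding highlight reel: 26.960 Mbps × 750 s = 20220.0 Mb
interview recording: 9.880 Mbps × 4980 s = 49202.4 Mb
Twitch VOD: 4.560 Mbps × 9060 s = 41313.6 Mb
Total: 158703.2 Mb = 19837.9 MB.
At 1000 Mbps: 158703.2 / 1000 = 159 s ≈ 2.65 minutes.

2.6 minutes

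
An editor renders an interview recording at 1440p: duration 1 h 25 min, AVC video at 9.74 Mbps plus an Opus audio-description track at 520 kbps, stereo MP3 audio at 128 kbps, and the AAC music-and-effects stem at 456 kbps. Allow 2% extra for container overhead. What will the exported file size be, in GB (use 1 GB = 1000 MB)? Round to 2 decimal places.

1 h 25 min = 85 min = 5100 s
Audio total: 520 + 128 + 456 = 1104 kbps = 1.104 Mbps.
Total bitrate: 9.74 + 1.104 = 10.844 Mbps.
Stream data: 10.844 Mbps × 5100 s = 55304.4 Mb.
With 2% container overhead: ×1.02.
56,410 Mb ÷ 8 = 7,051 MB → 7.051 GB.

7.05 GB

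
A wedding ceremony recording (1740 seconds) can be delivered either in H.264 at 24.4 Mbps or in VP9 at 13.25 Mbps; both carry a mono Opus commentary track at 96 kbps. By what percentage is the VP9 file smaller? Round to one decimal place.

45.5%

Audio: 96 kbps = 0.096 Mbps.
H.264: 24.496 Mbps × 1740 s = 42623.0 Mb = 5.328 GB.
VP9: 13.346 Mbps × 1740 s = 23222.0 Mb = 2.903 GB.
Reduction: (1 − 2.903/5.328) × 100 = 45.52%.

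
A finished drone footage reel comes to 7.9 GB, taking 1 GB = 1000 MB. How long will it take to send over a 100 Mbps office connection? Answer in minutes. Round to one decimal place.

File: 7.9 GB = 63200.0 Mb.
At 100 Mbps: 63200.0 / 100 = 632.0 s ≈ 10.5 minutes.

10.5 minutes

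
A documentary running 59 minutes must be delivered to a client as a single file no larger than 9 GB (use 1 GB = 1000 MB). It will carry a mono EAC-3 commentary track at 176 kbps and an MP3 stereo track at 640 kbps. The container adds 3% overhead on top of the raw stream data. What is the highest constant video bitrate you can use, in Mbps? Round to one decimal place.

Budget: 9 GB = 72000.0 Mb.
Stream payload after overhead: 72000.0 / 1.03 = 69902.9 Mb.
59 min = 3540 s
Total bitrate budget: 69902.9 Mb / 3540 s = 19.747 Mbps.
Audio total: 176 + 640 = 816 kbps = 0.816 Mbps.
Video: 19.747 − 0.816 = 18.931 Mbps.

18.9 Mbps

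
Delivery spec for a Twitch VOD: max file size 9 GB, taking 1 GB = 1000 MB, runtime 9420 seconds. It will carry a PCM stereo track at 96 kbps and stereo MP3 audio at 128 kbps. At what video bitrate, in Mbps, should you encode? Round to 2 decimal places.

Budget: 9 GB = 72000.0 Mb.
Total bitrate budget: 72000.0 Mb / 9420 s = 7.643 Mbps.
Audio total: 96 + 128 = 224 kbps = 0.224 Mbps.
Video: 7.643 − 0.224 = 7.419 Mbps.

7.42 Mbps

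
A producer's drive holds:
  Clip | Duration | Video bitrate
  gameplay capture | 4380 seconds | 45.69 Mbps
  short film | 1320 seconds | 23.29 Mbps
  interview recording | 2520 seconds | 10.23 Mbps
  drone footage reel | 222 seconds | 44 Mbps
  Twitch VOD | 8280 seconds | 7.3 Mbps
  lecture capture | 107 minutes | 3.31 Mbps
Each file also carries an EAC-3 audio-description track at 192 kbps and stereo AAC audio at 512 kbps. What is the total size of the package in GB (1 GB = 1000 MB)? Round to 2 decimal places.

45.55 GB

Audio total: 192 + 512 = 704 kbps = 0.704 Mbps.
gameplay capture: 46.394 Mbps × 4380 s = 203205.7 Mb
short film: 23.994 Mbps × 1320 s = 31672.1 Mb
interview recording: 10.934 Mbps × 2520 s = 27553.7 Mb
drone footage reel: 44.704 Mbps × 222 s = 9924.3 Mb
Twitch VOD: 8.004 Mbps × 8280 s = 66273.1 Mb
lecture capture: 4.014 Mbps × 6420 s = 25769.9 Mb
Total: 364398.8 Mb = 45549.8 MB.
= 45.55 GB.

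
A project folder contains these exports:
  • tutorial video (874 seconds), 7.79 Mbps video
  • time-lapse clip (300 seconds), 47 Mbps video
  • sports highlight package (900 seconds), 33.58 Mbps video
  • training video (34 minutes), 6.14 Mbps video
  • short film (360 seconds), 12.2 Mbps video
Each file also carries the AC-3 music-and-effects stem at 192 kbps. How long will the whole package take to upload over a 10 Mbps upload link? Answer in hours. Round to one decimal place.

1.9 hours

Audio: 192 kbps = 0.192 Mbps.
tutorial video: 7.982 Mbps × 874 s = 6976.3 Mb
time-lapse clip: 47.192 Mbps × 300 s = 14157.6 Mb
sports highlight package: 33.772 Mbps × 900 s = 30394.8 Mb
training video: 6.332 Mbps × 2040 s = 12917.3 Mb
short film: 12.392 Mbps × 360 s = 4461.1 Mb
Total: 68907.1 Mb = 8613.4 MB.
At 10 Mbps: 68907.1 / 10 = 6891 s ≈ 1.91 hours.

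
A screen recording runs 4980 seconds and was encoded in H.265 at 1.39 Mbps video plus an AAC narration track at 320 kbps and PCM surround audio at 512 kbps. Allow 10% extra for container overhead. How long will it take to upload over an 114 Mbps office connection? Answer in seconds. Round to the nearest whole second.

107 seconds

Audio total: 320 + 512 = 832 kbps = 0.832 Mbps.
Total bitrate: 2.222 Mbps.
File: 2.222 Mbps × 4980 s = 11065.6 Mb.
With 10% container overhead: ×1.10. → 12172.1 Mb.
At 114 Mbps: 12172.1 / 114 = 106.8 s ≈ 107 seconds.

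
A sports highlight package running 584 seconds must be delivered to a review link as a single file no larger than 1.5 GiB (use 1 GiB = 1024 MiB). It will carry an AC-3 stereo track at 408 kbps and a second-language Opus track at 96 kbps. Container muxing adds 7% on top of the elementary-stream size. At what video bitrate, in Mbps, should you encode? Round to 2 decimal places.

Budget: 1.5 GiB = 12884.9 Mb.
Stream payload after overhead: 12884.9 / 1.07 = 12042.0 Mb.
Total bitrate budget: 12042.0 Mb / 584 s = 20.620 Mbps.
Audio total: 408 + 96 = 504 kbps = 0.504 Mbps.
Video: 20.620 − 0.504 = 20.116 Mbps.

20.12 Mbps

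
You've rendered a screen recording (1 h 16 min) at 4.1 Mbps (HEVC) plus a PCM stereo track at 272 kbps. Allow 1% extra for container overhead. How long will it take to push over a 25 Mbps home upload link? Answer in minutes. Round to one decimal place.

1 h 16 min = 76 min = 4560 s
Audio: 272 kbps = 0.272 Mbps.
Total bitrate: 4.372 Mbps.
File: 4.372 Mbps × 4560 s = 19936.3 Mb.
With 1% container overhead: ×1.01. → 20135.7 Mb.
At 25 Mbps: 20135.7 / 25 = 805.4 s ≈ 13.4 minutes.

13.4 minutes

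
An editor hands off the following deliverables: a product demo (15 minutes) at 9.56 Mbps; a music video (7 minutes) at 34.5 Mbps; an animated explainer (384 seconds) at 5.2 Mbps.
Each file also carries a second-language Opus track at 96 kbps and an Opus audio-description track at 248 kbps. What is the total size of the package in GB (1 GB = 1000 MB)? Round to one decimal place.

Audio total: 96 + 248 = 344 kbps = 0.344 Mbps.
product demo: 9.904 Mbps × 900 s = 8913.6 Mb
music video: 34.844 Mbps × 420 s = 14634.5 Mb
animated explainer: 5.544 Mbps × 384 s = 2128.9 Mb
Total: 25677.0 Mb = 3209.6 MB.
= 3.210 GB.

3.2 GB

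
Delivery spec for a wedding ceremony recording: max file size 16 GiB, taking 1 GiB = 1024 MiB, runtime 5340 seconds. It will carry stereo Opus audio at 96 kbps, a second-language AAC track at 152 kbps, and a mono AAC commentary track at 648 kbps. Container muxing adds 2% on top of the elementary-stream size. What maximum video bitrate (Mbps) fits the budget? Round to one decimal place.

24.3 Mbps

Budget: 16 GiB = 137439.0 Mb.
Stream payload after overhead: 137439.0 / 1.02 = 134744.1 Mb.
Total bitrate budget: 134744.1 Mb / 5340 s = 25.233 Mbps.
Audio total: 96 + 152 + 648 = 896 kbps = 0.896 Mbps.
Video: 25.233 − 0.896 = 24.337 Mbps.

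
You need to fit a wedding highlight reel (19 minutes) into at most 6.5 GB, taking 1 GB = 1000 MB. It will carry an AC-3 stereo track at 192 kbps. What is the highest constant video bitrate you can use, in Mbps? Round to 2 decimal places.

Budget: 6.5 GB = 52000.0 Mb.
19 min = 1140 s
Total bitrate budget: 52000.0 Mb / 1140 s = 45.614 Mbps.
Audio: 192 kbps = 0.192 Mbps.
Video: 45.614 − 0.192 = 45.422 Mbps.

45.42 Mbps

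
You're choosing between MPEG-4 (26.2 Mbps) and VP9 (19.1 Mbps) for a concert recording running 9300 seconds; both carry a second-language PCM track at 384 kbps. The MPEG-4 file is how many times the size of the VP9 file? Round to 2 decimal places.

Audio: 384 kbps = 0.384 Mbps.
MPEG-4: 26.584 Mbps × 9300 s = 247231.2 Mb = 28.781 GiB.
VP9: 19.484 Mbps × 9300 s = 181201.2 Mb = 21.095 GiB.
Ratio: 28.781 / 21.095 = 1.364.

1.36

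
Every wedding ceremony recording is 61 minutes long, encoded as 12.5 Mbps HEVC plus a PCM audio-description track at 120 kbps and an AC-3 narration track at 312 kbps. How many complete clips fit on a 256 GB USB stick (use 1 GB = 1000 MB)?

43

61 min = 3660 s
Audio total: 120 + 312 = 432 kbps = 0.432 Mbps.
Total bitrate: 12.932 Mbps.
Per item: 12.932 Mbps × 3660 s = 47,331 Mb = 5,916 MB.
Capacity: 256 GB = 2,048,000 Mb; 43.27 items → 43 complete.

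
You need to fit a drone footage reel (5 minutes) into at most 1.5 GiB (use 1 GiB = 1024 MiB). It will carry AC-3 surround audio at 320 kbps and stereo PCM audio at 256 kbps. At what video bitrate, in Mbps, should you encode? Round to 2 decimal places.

Budget: 1.5 GiB = 12884.9 Mb.
5 min = 300 s
Total bitrate budget: 12884.9 Mb / 300 s = 42.950 Mbps.
Audio total: 320 + 256 = 576 kbps = 0.576 Mbps.
Video: 42.950 − 0.576 = 42.374 Mbps.

42.37 Mbps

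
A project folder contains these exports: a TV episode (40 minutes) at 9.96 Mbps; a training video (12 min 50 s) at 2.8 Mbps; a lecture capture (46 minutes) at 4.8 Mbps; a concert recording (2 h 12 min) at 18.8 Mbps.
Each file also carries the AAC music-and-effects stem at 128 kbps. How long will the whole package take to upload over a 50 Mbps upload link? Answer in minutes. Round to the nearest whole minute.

63 minutes

Audio: 128 kbps = 0.128 Mbps.
TV episode: 10.088 Mbps × 2400 s = 24211.2 Mb
training video: 2.928 Mbps × 770 s = 2254.6 Mb
lecture capture: 4.928 Mbps × 2760 s = 13601.3 Mb
concert recording: 18.928 Mbps × 7920 s = 149909.8 Mb
Total: 189976.8 Mb = 23747.1 MB.
At 50 Mbps: 189976.8 / 50 = 3800 s ≈ 63.3 minutes.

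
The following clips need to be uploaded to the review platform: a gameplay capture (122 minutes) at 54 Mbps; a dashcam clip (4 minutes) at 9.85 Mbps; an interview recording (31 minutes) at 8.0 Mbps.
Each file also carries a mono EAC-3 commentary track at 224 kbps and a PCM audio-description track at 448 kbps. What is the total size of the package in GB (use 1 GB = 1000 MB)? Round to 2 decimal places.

Audio total: 224 + 448 = 672 kbps = 0.672 Mbps.
gameplay capture: 54.672 Mbps × 7320 s = 400199.0 Mb
dashcam clip: 10.522 Mbps × 240 s = 2525.3 Mb
interview recording: 8.672 Mbps × 1860 s = 16129.9 Mb
Total: 418854.2 Mb = 52356.8 MB.
= 52.36 GB.

52.36 GB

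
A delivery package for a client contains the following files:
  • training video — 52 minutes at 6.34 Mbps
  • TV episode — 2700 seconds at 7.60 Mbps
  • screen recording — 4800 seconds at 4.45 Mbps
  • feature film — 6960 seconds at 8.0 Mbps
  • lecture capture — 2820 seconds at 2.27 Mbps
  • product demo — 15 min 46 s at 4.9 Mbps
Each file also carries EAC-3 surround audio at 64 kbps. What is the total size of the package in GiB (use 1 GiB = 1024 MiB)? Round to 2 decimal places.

Audio: 64 kbps = 0.064 Mbps.
training video: 6.404 Mbps × 3120 s = 19980.5 Mb
TV episode: 7.664 Mbps × 2700 s = 20692.8 Mb
screen recording: 4.514 Mbps × 4800 s = 21667.2 Mb
feature film: 8.064 Mbps × 6960 s = 56125.4 Mb
lecture capture: 2.334 Mbps × 2820 s = 6581.9 Mb
product demo: 4.964 Mbps × 946 s = 4695.9 Mb
Total: 129743.7 Mb = 16218.0 MB.
= 15.10 GiB.

15.10 GiB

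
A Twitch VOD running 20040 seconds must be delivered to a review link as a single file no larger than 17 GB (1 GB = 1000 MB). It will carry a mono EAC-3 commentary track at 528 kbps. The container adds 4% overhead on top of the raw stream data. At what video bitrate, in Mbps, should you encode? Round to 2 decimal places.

6.00 Mbps

Budget: 17 GB = 136000.0 Mb.
Stream payload after overhead: 136000.0 / 1.04 = 130769.2 Mb.
Total bitrate budget: 130769.2 Mb / 20040 s = 6.525 Mbps.
Audio: 528 kbps = 0.528 Mbps.
Video: 6.525 − 0.528 = 5.997 Mbps.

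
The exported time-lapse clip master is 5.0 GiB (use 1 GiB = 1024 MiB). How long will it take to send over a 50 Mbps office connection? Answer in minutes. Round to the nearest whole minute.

14 minutes

File: 5.0 GiB = 42949.7 Mb.
At 50 Mbps: 42949.7 / 50 = 859.0 s ≈ 14.3 minutes.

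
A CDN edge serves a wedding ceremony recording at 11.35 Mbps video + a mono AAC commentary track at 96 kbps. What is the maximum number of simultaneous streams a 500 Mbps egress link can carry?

Audio: 96 kbps = 0.096 Mbps.
Per-viewer media rate: 11.446 Mbps.
500 Mbps = 500.0 Mbps; 500.0 / 11.446 = 43.68 → 43 viewers.

43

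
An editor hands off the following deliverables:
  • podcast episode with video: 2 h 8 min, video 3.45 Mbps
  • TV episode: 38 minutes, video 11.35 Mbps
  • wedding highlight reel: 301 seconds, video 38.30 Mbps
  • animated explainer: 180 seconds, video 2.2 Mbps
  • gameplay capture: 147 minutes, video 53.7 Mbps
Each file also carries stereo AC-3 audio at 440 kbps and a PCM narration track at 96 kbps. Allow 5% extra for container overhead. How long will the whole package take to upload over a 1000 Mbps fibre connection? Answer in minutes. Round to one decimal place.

Audio total: 440 + 96 = 536 kbps = 0.536 Mbps.
podcast episode with video: 3.986 Mbps × 7680 s × 1.05 = 32143.1 Mb
TV episode: 11.886 Mbps × 2280 s × 1.05 = 28455.1 Mb
wedding highlight reel: 38.836 Mbps × 301 s × 1.05 = 12274.1 Mb
animated explainer: 2.736 Mbps × 180 s × 1.05 = 517.1 Mb
gameplay capture: 54.236 Mbps × 8820 s × 1.05 = 502279.6 Mb
Total: 575669.0 Mb = 71958.6 MB.
At 1000 Mbps: 575669.0 / 1000 = 576 s ≈ 9.59 minutes.

9.6 minutes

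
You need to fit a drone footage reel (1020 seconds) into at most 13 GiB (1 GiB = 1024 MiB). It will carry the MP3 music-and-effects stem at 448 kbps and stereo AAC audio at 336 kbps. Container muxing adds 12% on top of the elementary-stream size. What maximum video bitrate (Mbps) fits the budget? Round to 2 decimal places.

96.97 Mbps

Budget: 13 GiB = 111669.1 Mb.
Stream payload after overhead: 111669.1 / 1.12 = 99704.6 Mb.
Total bitrate budget: 99704.6 Mb / 1020 s = 97.750 Mbps.
Audio total: 448 + 336 = 784 kbps = 0.784 Mbps.
Video: 97.750 − 0.784 = 96.966 Mbps.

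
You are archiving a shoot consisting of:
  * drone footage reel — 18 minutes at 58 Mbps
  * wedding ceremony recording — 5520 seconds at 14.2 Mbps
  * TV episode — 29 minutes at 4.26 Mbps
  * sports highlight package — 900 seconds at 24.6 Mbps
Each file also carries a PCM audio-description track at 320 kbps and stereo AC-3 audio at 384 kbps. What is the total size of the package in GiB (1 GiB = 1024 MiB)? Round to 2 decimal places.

20.61 GiB

Audio total: 320 + 384 = 704 kbps = 0.704 Mbps.
drone footage reel: 58.704 Mbps × 1080 s = 63400.3 Mb
wedding ceremony recording: 14.904 Mbps × 5520 s = 82270.1 Mb
TV episode: 4.964 Mbps × 1740 s = 8637.4 Mb
sports highlight package: 25.304 Mbps × 900 s = 22773.6 Mb
Total: 177081.4 Mb = 22135.2 MB.
= 20.61 GiB.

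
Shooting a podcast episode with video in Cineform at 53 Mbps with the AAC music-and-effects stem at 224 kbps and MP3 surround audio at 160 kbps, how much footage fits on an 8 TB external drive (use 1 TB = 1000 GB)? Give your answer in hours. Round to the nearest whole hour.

Audio total: 224 + 160 = 384 kbps = 0.384 Mbps.
Total bitrate: 53 + 0.384 = 53.384 Mbps.
Capacity: 8 TB = 64,000,000 Mb.
Recording time: 64,000,000 / 53.384 = 1,198,861 s ≈ 333 hours.

333 hours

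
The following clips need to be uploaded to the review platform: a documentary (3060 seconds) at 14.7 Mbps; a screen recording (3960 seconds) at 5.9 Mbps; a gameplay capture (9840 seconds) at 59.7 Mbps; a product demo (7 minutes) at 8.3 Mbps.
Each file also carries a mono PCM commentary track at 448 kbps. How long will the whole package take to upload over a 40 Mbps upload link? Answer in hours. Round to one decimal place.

4.6 hours

Audio: 448 kbps = 0.448 Mbps.
documentary: 15.148 Mbps × 3060 s = 46352.9 Mb
screen recording: 6.348 Mbps × 3960 s = 25138.1 Mb
gameplay capture: 60.148 Mbps × 9840 s = 591856.3 Mb
product demo: 8.748 Mbps × 420 s = 3674.2 Mb
Total: 667021.4 Mb = 83377.7 MB.
At 40 Mbps: 667021.4 / 40 = 16676 s ≈ 4.63 hours.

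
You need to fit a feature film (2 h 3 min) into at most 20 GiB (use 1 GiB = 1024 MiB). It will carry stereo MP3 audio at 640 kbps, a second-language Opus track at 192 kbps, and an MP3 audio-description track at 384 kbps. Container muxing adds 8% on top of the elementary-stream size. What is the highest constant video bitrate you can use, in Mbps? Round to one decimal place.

Budget: 20 GiB = 171798.7 Mb.
Stream payload after overhead: 171798.7 / 1.08 = 159072.9 Mb.
2 h 3 min = 123 min = 7380 s
Total bitrate budget: 159072.9 Mb / 7380 s = 21.555 Mbps.
Audio total: 640 + 192 + 384 = 1216 kbps = 1.216 Mbps.
Video: 21.555 − 1.216 = 20.339 Mbps.

20.3 Mbps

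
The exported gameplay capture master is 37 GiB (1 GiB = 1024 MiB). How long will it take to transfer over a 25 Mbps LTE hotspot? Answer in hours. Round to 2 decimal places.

3.53 hours

File: 37 GiB = 317827.6 Mb.
At 25 Mbps: 317827.6 / 25 = 12713.1 s ≈ 3.53 hours.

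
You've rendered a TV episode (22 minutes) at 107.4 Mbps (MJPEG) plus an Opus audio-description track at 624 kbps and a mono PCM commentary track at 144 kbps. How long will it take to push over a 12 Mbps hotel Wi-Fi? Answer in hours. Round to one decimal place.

22 min = 1320 s
Audio total: 624 + 144 = 768 kbps = 0.768 Mbps.
Total bitrate: 108.168 Mbps.
File: 108.168 Mbps × 1320 s = 142781.8 Mb.
At 12 Mbps: 142781.8 / 12 = 11898.5 s ≈ 3.31 hours.

3.3 hours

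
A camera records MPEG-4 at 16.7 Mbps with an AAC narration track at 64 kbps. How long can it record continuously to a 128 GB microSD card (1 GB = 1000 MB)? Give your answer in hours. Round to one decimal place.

Audio: 64 kbps = 0.064 Mbps.
Total bitrate: 16.7 + 0.064 = 16.764 Mbps.
Capacity: 128 GB = 1,024,000 Mb.
Recording time: 1,024,000 / 16.764 = 61,083 s ≈ 17.0 hours.

17.0 hours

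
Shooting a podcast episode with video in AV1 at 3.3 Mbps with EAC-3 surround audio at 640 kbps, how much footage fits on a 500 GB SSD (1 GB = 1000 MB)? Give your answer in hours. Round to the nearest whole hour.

Audio: 640 kbps = 0.640 Mbps.
Total bitrate: 3.3 + 0.640 = 3.940 Mbps.
Capacity: 500 GB = 4,000,000 Mb.
Recording time: 4,000,000 / 3.940 = 1,015,228 s ≈ 282 hours.

282 hours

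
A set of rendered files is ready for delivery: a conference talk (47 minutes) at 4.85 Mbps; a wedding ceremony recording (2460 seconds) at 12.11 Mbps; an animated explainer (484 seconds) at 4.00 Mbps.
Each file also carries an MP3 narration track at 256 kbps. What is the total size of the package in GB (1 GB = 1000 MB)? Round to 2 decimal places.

5.86 GB

Audio: 256 kbps = 0.256 Mbps.
conference talk: 5.106 Mbps × 2820 s = 14398.9 Mb
wedding ceremony recording: 12.366 Mbps × 2460 s = 30420.4 Mb
animated explainer: 4.256 Mbps × 484 s = 2059.9 Mb
Total: 46879.2 Mb = 5859.9 MB.
= 5.860 GB.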